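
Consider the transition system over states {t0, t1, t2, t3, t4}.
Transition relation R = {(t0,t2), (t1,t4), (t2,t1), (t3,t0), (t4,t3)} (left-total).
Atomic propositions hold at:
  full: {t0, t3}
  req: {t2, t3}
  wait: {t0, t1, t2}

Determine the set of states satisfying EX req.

Sat(EX req) = {s : some successor in {t2, t3}} = {t0, t4}

{t0, t4}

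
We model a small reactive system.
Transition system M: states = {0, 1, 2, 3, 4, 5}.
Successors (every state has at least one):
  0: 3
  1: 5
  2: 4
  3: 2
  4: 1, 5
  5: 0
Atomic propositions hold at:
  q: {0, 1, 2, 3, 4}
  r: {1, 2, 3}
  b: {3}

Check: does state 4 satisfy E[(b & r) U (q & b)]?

Sat(b & r) = {3}
Sat(q & b) = {3}
E[(b & r) U (q & b)]: least fixpoint, start Z0 = Sat((q & b)) = {3}, add states in Sat(b & r) with some successor in Z. Already a fixed point.
Sat(E[(b & r) U (q & b)]) = {3}
4 ∉ Sat(E[(b & r) U (q & b)]) = {3}, so the formula does not hold at 4.

No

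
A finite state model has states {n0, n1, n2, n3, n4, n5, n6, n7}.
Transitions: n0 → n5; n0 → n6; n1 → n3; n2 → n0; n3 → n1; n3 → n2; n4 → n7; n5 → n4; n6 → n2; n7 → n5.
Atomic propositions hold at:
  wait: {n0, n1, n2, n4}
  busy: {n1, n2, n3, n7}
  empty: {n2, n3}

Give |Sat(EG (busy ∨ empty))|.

2

Sat(busy ∨ empty) = {n1, n2, n3, n7}
EG (busy ∨ empty): greatest fixpoint, start Z0 = {n1, n2, n3, n7}, keep only states in Sat with some successor in Z. Z1 = {n1, n3}; fixed.
Sat(EG (busy ∨ empty)) = {n1, n3}
|Sat(EG (busy ∨ empty))| = |{n1, n3}| = 2.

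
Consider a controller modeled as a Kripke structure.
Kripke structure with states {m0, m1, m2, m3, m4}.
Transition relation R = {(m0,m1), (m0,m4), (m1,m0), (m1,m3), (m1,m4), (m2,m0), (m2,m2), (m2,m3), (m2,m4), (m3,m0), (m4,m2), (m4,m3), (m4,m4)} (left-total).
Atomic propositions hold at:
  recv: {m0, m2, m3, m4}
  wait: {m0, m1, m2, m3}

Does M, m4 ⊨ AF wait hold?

AF wait: least fixpoint, start Z0 = {m0, m1, m2, m3}, add states with every successor in Z. Already a fixed point.
Sat(AF wait) = {m0, m1, m2, m3}
m4 ∉ Sat(AF wait) = {m0, m1, m2, m3}, so the formula does not hold at m4.

No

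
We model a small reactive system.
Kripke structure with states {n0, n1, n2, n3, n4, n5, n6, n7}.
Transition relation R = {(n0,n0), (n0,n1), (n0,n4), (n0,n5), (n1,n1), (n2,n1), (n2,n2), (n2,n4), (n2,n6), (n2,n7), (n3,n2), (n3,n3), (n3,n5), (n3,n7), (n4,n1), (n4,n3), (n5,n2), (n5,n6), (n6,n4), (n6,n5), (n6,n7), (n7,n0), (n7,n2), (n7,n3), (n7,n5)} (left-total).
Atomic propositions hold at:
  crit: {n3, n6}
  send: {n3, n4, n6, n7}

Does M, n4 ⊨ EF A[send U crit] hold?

Yes

A[send U crit]: least fixpoint, start Z0 = Sat(crit) = {n3, n6}, add states in Sat(send) with every successor in Z. Already a fixed point.
Sat(A[send U crit]) = {n3, n6}
EF A[send U crit]: least fixpoint, start Z0 = {n3, n6}, add states with some successor in Z. Z1 = {n2, n3, n4, n5, n6, n7}; Z2 = {n0, n2, n3, n4, n5, n6, n7}; fixed.
Sat(EF A[send U crit]) = {n0, n2, n3, n4, n5, n6, n7}
n4 ∈ Sat(EF A[send U crit]) = {n0, n2, n3, n4, n5, n6, n7}, so the formula holds at n4.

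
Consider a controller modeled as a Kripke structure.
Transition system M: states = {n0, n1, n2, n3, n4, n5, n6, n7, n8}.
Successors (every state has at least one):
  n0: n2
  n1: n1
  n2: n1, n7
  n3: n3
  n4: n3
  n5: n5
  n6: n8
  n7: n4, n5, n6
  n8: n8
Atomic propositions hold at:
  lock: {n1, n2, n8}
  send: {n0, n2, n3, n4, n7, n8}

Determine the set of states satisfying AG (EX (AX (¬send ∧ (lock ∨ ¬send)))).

{n1, n5}

Sat(¬send) = {n1, n5, n6}
Sat(lock ∨ ¬send) = {n1, n2, n5, n6, n8}
Sat(¬send ∧ (lock ∨ ¬send)) = {n1, n5, n6}
Sat(AX (¬send ∧ (lock ∨ ¬send))) = {s : every successor in {n1, n5, n6}} = {n1, n5}
Sat(EX (AX (¬send ∧ (lock ∨ ¬send)))) = {s : some successor in {n1, n5}} = {n1, n2, n5, n7}
AG (EX (AX (¬send ∧ (lock ∨ ¬send)))): greatest fixpoint, start Z0 = {n1, n2, n5, n7}, keep only states in Sat with every successor in Z. Z1 = {n1, n2, n5}; Z2 = {n1, n5}; fixed.
Sat(AG (EX (AX (¬send ∧ (lock ∨ ¬send))))) = {n1, n5}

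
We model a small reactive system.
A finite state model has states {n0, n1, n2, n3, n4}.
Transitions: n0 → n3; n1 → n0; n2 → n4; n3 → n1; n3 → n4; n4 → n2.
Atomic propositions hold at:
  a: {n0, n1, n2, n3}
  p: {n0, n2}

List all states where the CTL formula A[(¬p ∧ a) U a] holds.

{n0, n1, n2, n3}

Sat(¬p) = {n1, n3, n4}
Sat(¬p ∧ a) = {n1, n3}
A[(¬p ∧ a) U a]: least fixpoint, start Z0 = Sat(a) = {n0, n1, n2, n3}, add states in Sat(¬p ∧ a) with every successor in Z. Already a fixed point.
Sat(A[(¬p ∧ a) U a]) = {n0, n1, n2, n3}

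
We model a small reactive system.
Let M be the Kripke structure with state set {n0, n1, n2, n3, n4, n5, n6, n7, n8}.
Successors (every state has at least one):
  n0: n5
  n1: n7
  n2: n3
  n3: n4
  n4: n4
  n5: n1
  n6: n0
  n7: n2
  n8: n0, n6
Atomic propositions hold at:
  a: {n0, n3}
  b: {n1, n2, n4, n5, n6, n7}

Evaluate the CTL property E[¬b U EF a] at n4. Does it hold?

No

Sat(¬b) = {n0, n3, n8}
EF a: least fixpoint, start Z0 = {n0, n3}, add states with some successor in Z. Z1 = {n0, n2, n3, n6, n8}; Z2 = {n0, n2, n3, n6, n7, n8}; Z3 = {n0, n1, n2, n3, n6, n7, n8}; Z4 = {n0, n1, n2, n3, n5, n6, n7, n8}; fixed.
Sat(EF a) = {n0, n1, n2, n3, n5, n6, n7, n8}
E[¬b U EF a]: least fixpoint, start Z0 = Sat(EF a) = {n0, n1, n2, n3, n5, n6, n7, n8}, add states in Sat(¬b) with some successor in Z. Already a fixed point.
Sat(E[¬b U EF a]) = {n0, n1, n2, n3, n5, n6, n7, n8}
n4 ∉ Sat(E[¬b U EF a]) = {n0, n1, n2, n3, n5, n6, n7, n8}, so the formula does not hold at n4.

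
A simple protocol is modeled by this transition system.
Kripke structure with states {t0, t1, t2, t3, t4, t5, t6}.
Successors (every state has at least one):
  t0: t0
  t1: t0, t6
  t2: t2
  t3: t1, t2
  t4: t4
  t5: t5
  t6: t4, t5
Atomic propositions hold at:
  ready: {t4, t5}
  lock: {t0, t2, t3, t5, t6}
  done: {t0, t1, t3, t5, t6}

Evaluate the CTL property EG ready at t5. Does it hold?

EG ready: greatest fixpoint, start Z0 = {t4, t5}, keep only states in Sat with some successor in Z. Already a fixed point.
Sat(EG ready) = {t4, t5}
t5 ∈ Sat(EG ready) = {t4, t5}, so the formula holds at t5.

Yes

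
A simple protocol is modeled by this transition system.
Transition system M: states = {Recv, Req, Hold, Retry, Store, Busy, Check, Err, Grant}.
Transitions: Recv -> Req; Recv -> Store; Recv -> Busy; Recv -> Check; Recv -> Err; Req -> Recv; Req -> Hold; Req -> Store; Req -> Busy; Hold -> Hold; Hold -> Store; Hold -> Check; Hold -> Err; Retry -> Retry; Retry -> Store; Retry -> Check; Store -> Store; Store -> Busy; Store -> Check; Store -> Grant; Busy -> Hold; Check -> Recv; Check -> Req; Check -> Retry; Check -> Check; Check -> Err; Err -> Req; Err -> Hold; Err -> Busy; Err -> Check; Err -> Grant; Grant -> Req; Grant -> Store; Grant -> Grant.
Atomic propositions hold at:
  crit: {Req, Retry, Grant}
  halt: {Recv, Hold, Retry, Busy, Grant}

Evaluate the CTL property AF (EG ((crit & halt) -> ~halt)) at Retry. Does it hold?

No

Sat(crit & halt) = {Retry, Grant}
Sat(~halt) = {Req, Store, Check, Err}
Sat((crit & halt) -> ~halt) = {Recv, Req, Hold, Store, Busy, Check, Err}
EG ((crit & halt) -> ~halt): greatest fixpoint, start Z0 = {Recv, Req, Hold, Store, Busy, Check, Err}, keep only states in Sat with some successor in Z. Already a fixed point.
Sat(EG ((crit & halt) -> ~halt)) = {Recv, Req, Hold, Store, Busy, Check, Err}
AF (EG ((crit & halt) -> ~halt)): least fixpoint, start Z0 = {Recv, Req, Hold, Store, Busy, Check, Err}, add states with every successor in Z. Already a fixed point.
Sat(AF (EG ((crit & halt) -> ~halt))) = {Recv, Req, Hold, Store, Busy, Check, Err}
Retry ∉ Sat(AF (EG ((crit & halt) -> ~halt))) = {Recv, Req, Hold, Store, Busy, Check, Err}, so the formula does not hold at Retry.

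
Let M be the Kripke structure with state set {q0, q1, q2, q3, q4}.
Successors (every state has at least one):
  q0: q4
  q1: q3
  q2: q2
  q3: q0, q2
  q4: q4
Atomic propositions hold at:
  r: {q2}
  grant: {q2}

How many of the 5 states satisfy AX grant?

1

Sat(AX grant) = {s : every successor in {q2}} = {q2}
|Sat(AX grant)| = |{q2}| = 1.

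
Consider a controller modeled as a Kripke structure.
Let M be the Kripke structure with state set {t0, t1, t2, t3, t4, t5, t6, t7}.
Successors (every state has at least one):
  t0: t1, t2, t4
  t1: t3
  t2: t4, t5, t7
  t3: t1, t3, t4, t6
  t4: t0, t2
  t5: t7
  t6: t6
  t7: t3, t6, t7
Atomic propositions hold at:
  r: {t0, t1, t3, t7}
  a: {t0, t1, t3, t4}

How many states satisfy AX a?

Sat(AX a) = {s : every successor in {t0, t1, t3, t4}} = {t1}
|Sat(AX a)| = |{t1}| = 1.

1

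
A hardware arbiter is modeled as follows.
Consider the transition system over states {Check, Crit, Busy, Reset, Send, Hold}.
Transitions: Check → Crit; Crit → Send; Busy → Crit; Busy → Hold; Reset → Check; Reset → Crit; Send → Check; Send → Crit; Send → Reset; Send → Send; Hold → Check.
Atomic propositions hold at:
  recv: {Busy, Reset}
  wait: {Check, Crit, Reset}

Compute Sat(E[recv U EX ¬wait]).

Sat(¬wait) = {Busy, Send, Hold}
Sat(EX ¬wait) = {s : some successor in {Busy, Send, Hold}} = {Crit, Busy, Send}
E[recv U EX ¬wait]: least fixpoint, start Z0 = Sat(EX ¬wait) = {Crit, Busy, Send}, add states in Sat(recv) with some successor in Z. Z1 = {Crit, Busy, Reset, Send}; fixed.
Sat(E[recv U EX ¬wait]) = {Crit, Busy, Reset, Send}

{Crit, Busy, Reset, Send}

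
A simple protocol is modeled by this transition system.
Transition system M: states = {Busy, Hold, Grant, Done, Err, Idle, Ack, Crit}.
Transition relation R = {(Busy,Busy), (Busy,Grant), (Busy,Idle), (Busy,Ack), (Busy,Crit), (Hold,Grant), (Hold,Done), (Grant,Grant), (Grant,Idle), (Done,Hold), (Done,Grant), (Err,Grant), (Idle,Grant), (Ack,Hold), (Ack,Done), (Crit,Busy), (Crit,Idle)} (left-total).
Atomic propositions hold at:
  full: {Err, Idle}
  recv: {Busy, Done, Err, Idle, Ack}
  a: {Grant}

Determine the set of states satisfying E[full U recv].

E[full U recv]: least fixpoint, start Z0 = Sat(recv) = {Busy, Done, Err, Idle, Ack}, add states in Sat(full) with some successor in Z. Already a fixed point.
Sat(E[full U recv]) = {Busy, Done, Err, Idle, Ack}

{Busy, Done, Err, Idle, Ack}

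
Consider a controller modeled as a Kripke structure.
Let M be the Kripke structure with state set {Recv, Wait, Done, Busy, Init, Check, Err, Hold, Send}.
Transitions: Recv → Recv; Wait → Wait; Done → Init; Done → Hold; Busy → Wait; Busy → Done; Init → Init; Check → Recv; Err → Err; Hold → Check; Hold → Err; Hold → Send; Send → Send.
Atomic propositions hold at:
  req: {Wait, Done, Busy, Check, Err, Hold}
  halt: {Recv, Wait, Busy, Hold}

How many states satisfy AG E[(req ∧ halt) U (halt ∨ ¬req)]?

Sat(req ∧ halt) = {Wait, Busy, Hold}
Sat(¬req) = {Recv, Init, Send}
Sat(halt ∨ ¬req) = {Recv, Wait, Busy, Init, Hold, Send}
E[(req ∧ halt) U (halt ∨ ¬req)]: least fixpoint, start Z0 = Sat((halt ∨ ¬req)) = {Recv, Wait, Busy, Init, Hold, Send}, add states in Sat(req ∧ halt) with some successor in Z. Already a fixed point.
Sat(E[(req ∧ halt) U (halt ∨ ¬req)]) = {Recv, Wait, Busy, Init, Hold, Send}
AG E[(req ∧ halt) U (halt ∨ ¬req)]: greatest fixpoint, start Z0 = {Recv, Wait, Busy, Init, Hold, Send}, keep only states in Sat with every successor in Z. Z1 = {Recv, Wait, Init, Send}; fixed.
Sat(AG E[(req ∧ halt) U (halt ∨ ¬req)]) = {Recv, Wait, Init, Send}
|Sat(AG E[(req ∧ halt) U (halt ∨ ¬req)])| = |{Recv, Wait, Init, Send}| = 4.

4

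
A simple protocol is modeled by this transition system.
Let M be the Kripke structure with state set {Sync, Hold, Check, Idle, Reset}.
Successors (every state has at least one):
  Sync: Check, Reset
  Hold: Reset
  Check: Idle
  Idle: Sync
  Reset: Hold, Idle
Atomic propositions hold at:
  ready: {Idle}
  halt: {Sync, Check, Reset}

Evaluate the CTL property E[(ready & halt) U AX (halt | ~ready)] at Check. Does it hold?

Sat(ready & halt) = ∅
Sat(~ready) = {Sync, Hold, Check, Reset}
Sat(halt | ~ready) = {Sync, Hold, Check, Reset}
Sat(AX (halt | ~ready)) = {s : every successor in {Sync, Hold, Check, Reset}} = {Sync, Hold, Idle}
E[(ready & halt) U AX (halt | ~ready)]: least fixpoint, start Z0 = Sat(AX (halt | ~ready)) = {Sync, Hold, Idle}, add states in Sat(ready & halt) with some successor in Z. Already a fixed point.
Sat(E[(ready & halt) U AX (halt | ~ready)]) = {Sync, Hold, Idle}
Check ∉ Sat(E[(ready & halt) U AX (halt | ~ready)]) = {Sync, Hold, Idle}, so the formula does not hold at Check.

No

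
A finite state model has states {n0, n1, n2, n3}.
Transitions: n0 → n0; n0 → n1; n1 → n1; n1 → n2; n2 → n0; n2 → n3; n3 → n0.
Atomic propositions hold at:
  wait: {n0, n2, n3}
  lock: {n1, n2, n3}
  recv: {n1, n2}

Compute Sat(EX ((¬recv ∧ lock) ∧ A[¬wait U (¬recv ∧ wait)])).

Sat(¬recv) = {n0, n3}
Sat(¬recv ∧ lock) = {n3}
Sat(¬wait) = {n1}
Sat(¬recv ∧ wait) = {n0, n3}
A[¬wait U (¬recv ∧ wait)]: least fixpoint, start Z0 = Sat((¬recv ∧ wait)) = {n0, n3}, add states in Sat(¬wait) with every successor in Z. Already a fixed point.
Sat(A[¬wait U (¬recv ∧ wait)]) = {n0, n3}
Sat((¬recv ∧ lock) ∧ A[¬wait U (¬recv ∧ wait)]) = {n3}
Sat(EX ((¬recv ∧ lock) ∧ A[¬wait U (¬recv ∧ wait)])) = {s : some successor in {n3}} = {n2}

{n2}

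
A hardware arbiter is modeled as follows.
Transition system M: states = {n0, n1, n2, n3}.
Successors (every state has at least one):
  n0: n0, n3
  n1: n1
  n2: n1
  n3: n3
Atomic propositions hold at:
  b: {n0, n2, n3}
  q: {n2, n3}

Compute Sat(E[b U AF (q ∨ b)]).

{n0, n2, n3}

Sat(q ∨ b) = {n0, n2, n3}
AF (q ∨ b): least fixpoint, start Z0 = {n0, n2, n3}, add states with every successor in Z. Already a fixed point.
Sat(AF (q ∨ b)) = {n0, n2, n3}
E[b U AF (q ∨ b)]: least fixpoint, start Z0 = Sat(AF (q ∨ b)) = {n0, n2, n3}, add states in Sat(b) with some successor in Z. Already a fixed point.
Sat(E[b U AF (q ∨ b)]) = {n0, n2, n3}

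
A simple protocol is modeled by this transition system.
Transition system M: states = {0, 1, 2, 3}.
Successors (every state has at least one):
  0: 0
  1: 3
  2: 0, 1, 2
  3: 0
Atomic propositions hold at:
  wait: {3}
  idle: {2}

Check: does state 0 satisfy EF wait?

No

EF wait: least fixpoint, start Z0 = {3}, add states with some successor in Z. Z1 = {1, 3}; Z2 = {1, 2, 3}; fixed.
Sat(EF wait) = {1, 2, 3}
0 ∉ Sat(EF wait) = {1, 2, 3}, so the formula does not hold at 0.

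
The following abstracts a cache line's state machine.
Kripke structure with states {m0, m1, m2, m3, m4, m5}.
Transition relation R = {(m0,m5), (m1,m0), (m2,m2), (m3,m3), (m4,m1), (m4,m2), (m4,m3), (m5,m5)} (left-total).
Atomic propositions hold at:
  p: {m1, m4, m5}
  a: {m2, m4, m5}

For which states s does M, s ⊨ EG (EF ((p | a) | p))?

{m0, m1, m2, m4, m5}

Sat(p | a) = {m1, m2, m4, m5}
Sat((p | a) | p) = {m1, m2, m4, m5}
EF ((p | a) | p): least fixpoint, start Z0 = {m1, m2, m4, m5}, add states with some successor in Z. Z1 = {m0, m1, m2, m4, m5}; fixed.
Sat(EF ((p | a) | p)) = {m0, m1, m2, m4, m5}
EG (EF ((p | a) | p)): greatest fixpoint, start Z0 = {m0, m1, m2, m4, m5}, keep only states in Sat with some successor in Z. Already a fixed point.
Sat(EG (EF ((p | a) | p))) = {m0, m1, m2, m4, m5}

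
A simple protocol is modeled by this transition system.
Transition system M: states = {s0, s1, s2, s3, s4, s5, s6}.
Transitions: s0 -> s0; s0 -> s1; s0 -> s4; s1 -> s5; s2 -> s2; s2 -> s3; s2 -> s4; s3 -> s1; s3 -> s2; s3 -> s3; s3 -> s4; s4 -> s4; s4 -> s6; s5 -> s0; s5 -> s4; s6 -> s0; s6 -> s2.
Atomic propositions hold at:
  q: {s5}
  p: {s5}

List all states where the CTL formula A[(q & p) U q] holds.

{s5}

Sat(q & p) = {s5}
A[(q & p) U q]: least fixpoint, start Z0 = Sat(q) = {s5}, add states in Sat(q & p) with every successor in Z. Already a fixed point.
Sat(A[(q & p) U q]) = {s5}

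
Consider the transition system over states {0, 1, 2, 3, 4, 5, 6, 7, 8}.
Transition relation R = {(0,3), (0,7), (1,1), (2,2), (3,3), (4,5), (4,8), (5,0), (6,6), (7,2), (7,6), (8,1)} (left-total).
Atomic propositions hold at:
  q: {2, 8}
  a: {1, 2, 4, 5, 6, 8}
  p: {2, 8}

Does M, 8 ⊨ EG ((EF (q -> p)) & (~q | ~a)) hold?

Sat(q -> p) = {0, 1, 2, 3, 4, 5, 6, 7, 8}
EF (q -> p): least fixpoint, start Z0 = {0, 1, 2, 3, 4, 5, 6, 7, 8}, add states with some successor in Z. Already a fixed point.
Sat(EF (q -> p)) = {0, 1, 2, 3, 4, 5, 6, 7, 8}
Sat(~q) = {0, 1, 3, 4, 5, 6, 7}
Sat(~a) = {0, 3, 7}
Sat(~q | ~a) = {0, 1, 3, 4, 5, 6, 7}
Sat((EF (q -> p)) & (~q | ~a)) = {0, 1, 3, 4, 5, 6, 7}
EG ((EF (q -> p)) & (~q | ~a)): greatest fixpoint, start Z0 = {0, 1, 3, 4, 5, 6, 7}, keep only states in Sat with some successor in Z. Already a fixed point.
Sat(EG ((EF (q -> p)) & (~q | ~a))) = {0, 1, 3, 4, 5, 6, 7}
8 ∉ Sat(EG ((EF (q -> p)) & (~q | ~a))) = {0, 1, 3, 4, 5, 6, 7}, so the formula does not hold at 8.

No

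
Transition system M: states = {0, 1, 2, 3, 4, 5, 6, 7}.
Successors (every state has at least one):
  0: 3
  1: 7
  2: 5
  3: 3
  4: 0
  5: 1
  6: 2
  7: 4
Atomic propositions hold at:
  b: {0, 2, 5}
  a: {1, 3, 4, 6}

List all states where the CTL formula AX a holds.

Sat(AX a) = {s : every successor in {1, 3, 4, 6}} = {0, 3, 5, 7}

{0, 3, 5, 7}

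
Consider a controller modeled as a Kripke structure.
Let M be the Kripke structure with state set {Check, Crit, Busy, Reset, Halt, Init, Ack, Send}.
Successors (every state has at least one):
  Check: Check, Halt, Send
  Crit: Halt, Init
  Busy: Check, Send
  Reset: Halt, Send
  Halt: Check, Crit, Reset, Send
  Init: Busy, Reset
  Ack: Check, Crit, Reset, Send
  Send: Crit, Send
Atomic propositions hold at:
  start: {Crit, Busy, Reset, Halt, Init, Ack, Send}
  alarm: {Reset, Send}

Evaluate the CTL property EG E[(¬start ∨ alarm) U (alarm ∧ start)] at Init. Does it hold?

Sat(¬start) = {Check}
Sat(¬start ∨ alarm) = {Check, Reset, Send}
Sat(alarm ∧ start) = {Reset, Send}
E[(¬start ∨ alarm) U (alarm ∧ start)]: least fixpoint, start Z0 = Sat((alarm ∧ start)) = {Reset, Send}, add states in Sat(¬start ∨ alarm) with some successor in Z. Z1 = {Check, Reset, Send}; fixed.
Sat(E[(¬start ∨ alarm) U (alarm ∧ start)]) = {Check, Reset, Send}
EG E[(¬start ∨ alarm) U (alarm ∧ start)]: greatest fixpoint, start Z0 = {Check, Reset, Send}, keep only states in Sat with some successor in Z. Already a fixed point.
Sat(EG E[(¬start ∨ alarm) U (alarm ∧ start)]) = {Check, Reset, Send}
Init ∉ Sat(EG E[(¬start ∨ alarm) U (alarm ∧ start)]) = {Check, Reset, Send}, so the formula does not hold at Init.

No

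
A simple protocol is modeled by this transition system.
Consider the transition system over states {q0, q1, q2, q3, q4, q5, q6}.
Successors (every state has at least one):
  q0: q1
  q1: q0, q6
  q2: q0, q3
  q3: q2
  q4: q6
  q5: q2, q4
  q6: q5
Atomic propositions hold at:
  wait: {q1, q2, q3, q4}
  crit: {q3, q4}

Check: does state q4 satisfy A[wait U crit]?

A[wait U crit]: least fixpoint, start Z0 = Sat(crit) = {q3, q4}, add states in Sat(wait) with every successor in Z. Already a fixed point.
Sat(A[wait U crit]) = {q3, q4}
q4 ∈ Sat(A[wait U crit]) = {q3, q4}, so the formula holds at q4.

Yes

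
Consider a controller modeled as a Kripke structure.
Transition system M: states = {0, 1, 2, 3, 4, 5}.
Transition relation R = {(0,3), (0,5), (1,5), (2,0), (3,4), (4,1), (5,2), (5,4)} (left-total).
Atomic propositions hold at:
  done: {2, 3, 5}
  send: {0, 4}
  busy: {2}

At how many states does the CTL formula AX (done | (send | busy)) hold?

Sat(send | busy) = {0, 2, 4}
Sat(done | (send | busy)) = {0, 2, 3, 4, 5}
Sat(AX (done | (send | busy))) = {s : every successor in {0, 2, 3, 4, 5}} = {0, 1, 2, 3, 5}
|Sat(AX (done | (send | busy)))| = |{0, 1, 2, 3, 5}| = 5.

5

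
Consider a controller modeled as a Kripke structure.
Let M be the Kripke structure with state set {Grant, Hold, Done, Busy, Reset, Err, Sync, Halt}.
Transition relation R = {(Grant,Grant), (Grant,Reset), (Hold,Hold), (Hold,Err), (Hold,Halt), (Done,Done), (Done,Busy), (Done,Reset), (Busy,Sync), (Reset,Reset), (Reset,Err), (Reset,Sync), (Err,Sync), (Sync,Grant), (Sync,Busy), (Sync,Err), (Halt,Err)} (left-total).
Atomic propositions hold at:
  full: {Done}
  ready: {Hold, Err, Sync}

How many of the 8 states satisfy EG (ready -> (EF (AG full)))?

3

AG full: greatest fixpoint, start Z0 = {Done}, keep only states in Sat with every successor in Z. Z1 = ∅; fixed.
Sat(AG full) = ∅
EF (AG full): least fixpoint, start Z0 = ∅, add states with some successor in Z. Already a fixed point.
Sat(EF (AG full)) = ∅
Sat(ready -> (EF (AG full))) = {Grant, Done, Busy, Reset, Halt}
EG (ready -> (EF (AG full))): greatest fixpoint, start Z0 = {Grant, Done, Busy, Reset, Halt}, keep only states in Sat with some successor in Z. Z1 = {Grant, Done, Reset}; fixed.
Sat(EG (ready -> (EF (AG full)))) = {Grant, Done, Reset}
|Sat(EG (ready -> (EF (AG full))))| = |{Grant, Done, Reset}| = 3.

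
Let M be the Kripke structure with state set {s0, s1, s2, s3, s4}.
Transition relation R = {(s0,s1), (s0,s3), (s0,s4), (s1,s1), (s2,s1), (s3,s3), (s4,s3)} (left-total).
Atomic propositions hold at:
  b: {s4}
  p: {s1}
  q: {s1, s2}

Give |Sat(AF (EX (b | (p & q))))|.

Sat(p & q) = {s1}
Sat(b | (p & q)) = {s1, s4}
Sat(EX (b | (p & q))) = {s : some successor in {s1, s4}} = {s0, s1, s2}
AF (EX (b | (p & q))): least fixpoint, start Z0 = {s0, s1, s2}, add states with every successor in Z. Already a fixed point.
Sat(AF (EX (b | (p & q)))) = {s0, s1, s2}
|Sat(AF (EX (b | (p & q))))| = |{s0, s1, s2}| = 3.

3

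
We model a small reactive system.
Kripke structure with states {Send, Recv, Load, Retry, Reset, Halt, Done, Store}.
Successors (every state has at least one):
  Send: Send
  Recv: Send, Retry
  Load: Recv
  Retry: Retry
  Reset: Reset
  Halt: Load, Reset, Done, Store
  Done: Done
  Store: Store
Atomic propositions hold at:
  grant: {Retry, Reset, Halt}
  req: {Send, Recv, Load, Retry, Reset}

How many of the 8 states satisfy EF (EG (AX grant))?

Sat(AX grant) = {s : every successor in {Retry, Reset, Halt}} = {Retry, Reset}
EG (AX grant): greatest fixpoint, start Z0 = {Retry, Reset}, keep only states in Sat with some successor in Z. Already a fixed point.
Sat(EG (AX grant)) = {Retry, Reset}
EF (EG (AX grant)): least fixpoint, start Z0 = {Retry, Reset}, add states with some successor in Z. Z1 = {Recv, Retry, Reset, Halt}; Z2 = {Recv, Load, Retry, Reset, Halt}; fixed.
Sat(EF (EG (AX grant))) = {Recv, Load, Retry, Reset, Halt}
|Sat(EF (EG (AX grant)))| = |{Recv, Load, Retry, Reset, Halt}| = 5.

5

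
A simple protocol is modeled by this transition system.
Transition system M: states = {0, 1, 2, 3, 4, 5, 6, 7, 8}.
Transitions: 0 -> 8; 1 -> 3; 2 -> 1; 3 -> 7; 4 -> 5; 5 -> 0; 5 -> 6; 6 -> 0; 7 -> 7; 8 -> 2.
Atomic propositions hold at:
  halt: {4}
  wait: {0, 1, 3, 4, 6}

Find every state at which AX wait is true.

{1, 2, 5, 6}

Sat(AX wait) = {s : every successor in {0, 1, 3, 4, 6}} = {1, 2, 5, 6}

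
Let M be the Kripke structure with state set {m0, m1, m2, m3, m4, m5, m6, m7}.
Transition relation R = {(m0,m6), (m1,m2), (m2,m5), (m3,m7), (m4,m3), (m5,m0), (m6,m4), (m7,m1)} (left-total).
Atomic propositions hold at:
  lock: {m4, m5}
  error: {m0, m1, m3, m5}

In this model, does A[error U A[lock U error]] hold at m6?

No

A[lock U error]: least fixpoint, start Z0 = Sat(error) = {m0, m1, m3, m5}, add states in Sat(lock) with every successor in Z. Z1 = {m0, m1, m3, m4, m5}; fixed.
Sat(A[lock U error]) = {m0, m1, m3, m4, m5}
A[error U A[lock U error]]: least fixpoint, start Z0 = Sat(A[lock U error]) = {m0, m1, m3, m4, m5}, add states in Sat(error) with every successor in Z. Already a fixed point.
Sat(A[error U A[lock U error]]) = {m0, m1, m3, m4, m5}
m6 ∉ Sat(A[error U A[lock U error]]) = {m0, m1, m3, m4, m5}, so the formula does not hold at m6.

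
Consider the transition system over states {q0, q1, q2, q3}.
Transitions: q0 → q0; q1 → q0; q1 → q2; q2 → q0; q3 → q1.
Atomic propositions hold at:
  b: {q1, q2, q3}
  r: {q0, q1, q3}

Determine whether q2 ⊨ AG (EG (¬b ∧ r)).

Sat(¬b) = {q0}
Sat(¬b ∧ r) = {q0}
EG (¬b ∧ r): greatest fixpoint, start Z0 = {q0}, keep only states in Sat with some successor in Z. Already a fixed point.
Sat(EG (¬b ∧ r)) = {q0}
AG (EG (¬b ∧ r)): greatest fixpoint, start Z0 = {q0}, keep only states in Sat with every successor in Z. Already a fixed point.
Sat(AG (EG (¬b ∧ r))) = {q0}
q2 ∉ Sat(AG (EG (¬b ∧ r))) = {q0}, so the formula does not hold at q2.

No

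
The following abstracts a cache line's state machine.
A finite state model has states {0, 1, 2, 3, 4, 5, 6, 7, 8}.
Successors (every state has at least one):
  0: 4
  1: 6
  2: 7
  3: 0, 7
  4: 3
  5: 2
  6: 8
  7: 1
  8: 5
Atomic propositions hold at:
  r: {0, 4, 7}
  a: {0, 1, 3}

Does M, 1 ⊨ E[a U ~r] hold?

Sat(~r) = {1, 2, 3, 5, 6, 8}
E[a U ~r]: least fixpoint, start Z0 = Sat(~r) = {1, 2, 3, 5, 6, 8}, add states in Sat(a) with some successor in Z. Already a fixed point.
Sat(E[a U ~r]) = {1, 2, 3, 5, 6, 8}
1 ∈ Sat(E[a U ~r]) = {1, 2, 3, 5, 6, 8}, so the formula holds at 1.

Yes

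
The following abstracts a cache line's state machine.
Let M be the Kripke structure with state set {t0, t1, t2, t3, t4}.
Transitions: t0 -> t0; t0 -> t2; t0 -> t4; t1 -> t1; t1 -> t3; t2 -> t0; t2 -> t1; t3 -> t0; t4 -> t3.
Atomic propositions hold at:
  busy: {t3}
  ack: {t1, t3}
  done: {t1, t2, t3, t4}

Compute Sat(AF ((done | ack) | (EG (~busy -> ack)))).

{t1, t2, t3, t4}

Sat(done | ack) = {t1, t2, t3, t4}
Sat(~busy) = {t0, t1, t2, t4}
Sat(~busy -> ack) = {t1, t3}
EG (~busy -> ack): greatest fixpoint, start Z0 = {t1, t3}, keep only states in Sat with some successor in Z. Z1 = {t1}; fixed.
Sat(EG (~busy -> ack)) = {t1}
Sat((done | ack) | (EG (~busy -> ack))) = {t1, t2, t3, t4}
AF ((done | ack) | (EG (~busy -> ack))): least fixpoint, start Z0 = {t1, t2, t3, t4}, add states with every successor in Z. Already a fixed point.
Sat(AF ((done | ack) | (EG (~busy -> ack)))) = {t1, t2, t3, t4}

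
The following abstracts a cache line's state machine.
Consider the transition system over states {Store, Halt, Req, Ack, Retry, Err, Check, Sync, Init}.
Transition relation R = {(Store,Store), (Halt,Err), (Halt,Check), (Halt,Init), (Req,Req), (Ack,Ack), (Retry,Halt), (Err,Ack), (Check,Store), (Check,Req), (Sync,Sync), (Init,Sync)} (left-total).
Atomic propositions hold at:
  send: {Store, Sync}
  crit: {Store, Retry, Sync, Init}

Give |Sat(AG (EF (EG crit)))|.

3

EG crit: greatest fixpoint, start Z0 = {Store, Retry, Sync, Init}, keep only states in Sat with some successor in Z. Z1 = {Store, Sync, Init}; fixed.
Sat(EG crit) = {Store, Sync, Init}
EF (EG crit): least fixpoint, start Z0 = {Store, Sync, Init}, add states with some successor in Z. Z1 = {Store, Halt, Check, Sync, Init}; Z2 = {Store, Halt, Retry, Check, Sync, Init}; fixed.
Sat(EF (EG crit)) = {Store, Halt, Retry, Check, Sync, Init}
AG (EF (EG crit)): greatest fixpoint, start Z0 = {Store, Halt, Retry, Check, Sync, Init}, keep only states in Sat with every successor in Z. Z1 = {Store, Retry, Sync, Init}; Z2 = {Store, Sync, Init}; fixed.
Sat(AG (EF (EG crit))) = {Store, Sync, Init}
|Sat(AG (EF (EG crit)))| = |{Store, Sync, Init}| = 3.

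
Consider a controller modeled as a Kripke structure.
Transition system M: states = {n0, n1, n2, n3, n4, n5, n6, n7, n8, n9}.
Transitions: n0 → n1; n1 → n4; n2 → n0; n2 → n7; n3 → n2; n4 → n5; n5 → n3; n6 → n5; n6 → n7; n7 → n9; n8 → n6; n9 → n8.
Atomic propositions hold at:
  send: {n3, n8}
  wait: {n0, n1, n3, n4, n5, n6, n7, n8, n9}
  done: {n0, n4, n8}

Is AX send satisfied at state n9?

Sat(AX send) = {s : every successor in {n3, n8}} = {n5, n9}
n9 ∈ Sat(AX send) = {n5, n9}, so the formula holds at n9.

Yes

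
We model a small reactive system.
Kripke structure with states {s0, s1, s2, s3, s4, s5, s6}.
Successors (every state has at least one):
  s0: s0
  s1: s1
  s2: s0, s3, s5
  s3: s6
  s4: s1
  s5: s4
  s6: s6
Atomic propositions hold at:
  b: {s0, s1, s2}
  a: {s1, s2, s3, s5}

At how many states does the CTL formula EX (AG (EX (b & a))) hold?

3

Sat(b & a) = {s1, s2}
Sat(EX (b & a)) = {s : some successor in {s1, s2}} = {s1, s4}
AG (EX (b & a)): greatest fixpoint, start Z0 = {s1, s4}, keep only states in Sat with every successor in Z. Already a fixed point.
Sat(AG (EX (b & a))) = {s1, s4}
Sat(EX (AG (EX (b & a)))) = {s : some successor in {s1, s4}} = {s1, s4, s5}
|Sat(EX (AG (EX (b & a))))| = |{s1, s4, s5}| = 3.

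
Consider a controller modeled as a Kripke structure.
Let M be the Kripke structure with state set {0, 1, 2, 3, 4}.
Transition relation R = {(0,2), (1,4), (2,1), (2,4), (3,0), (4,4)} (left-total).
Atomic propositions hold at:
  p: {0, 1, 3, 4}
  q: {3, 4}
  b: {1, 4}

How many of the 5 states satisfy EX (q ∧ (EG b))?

3

EG b: greatest fixpoint, start Z0 = {1, 4}, keep only states in Sat with some successor in Z. Already a fixed point.
Sat(EG b) = {1, 4}
Sat(q ∧ (EG b)) = {4}
Sat(EX (q ∧ (EG b))) = {s : some successor in {4}} = {1, 2, 4}
|Sat(EX (q ∧ (EG b)))| = |{1, 2, 4}| = 3.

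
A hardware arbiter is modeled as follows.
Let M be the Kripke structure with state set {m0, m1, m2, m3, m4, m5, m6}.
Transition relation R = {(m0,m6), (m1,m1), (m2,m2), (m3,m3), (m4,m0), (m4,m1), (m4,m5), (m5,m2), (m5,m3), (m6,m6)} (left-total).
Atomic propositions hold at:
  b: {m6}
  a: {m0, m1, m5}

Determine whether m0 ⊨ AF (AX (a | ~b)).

No

Sat(~b) = {m0, m1, m2, m3, m4, m5}
Sat(a | ~b) = {m0, m1, m2, m3, m4, m5}
Sat(AX (a | ~b)) = {s : every successor in {m0, m1, m2, m3, m4, m5}} = {m1, m2, m3, m4, m5}
AF (AX (a | ~b)): least fixpoint, start Z0 = {m1, m2, m3, m4, m5}, add states with every successor in Z. Already a fixed point.
Sat(AF (AX (a | ~b))) = {m1, m2, m3, m4, m5}
m0 ∉ Sat(AF (AX (a | ~b))) = {m1, m2, m3, m4, m5}, so the formula does not hold at m0.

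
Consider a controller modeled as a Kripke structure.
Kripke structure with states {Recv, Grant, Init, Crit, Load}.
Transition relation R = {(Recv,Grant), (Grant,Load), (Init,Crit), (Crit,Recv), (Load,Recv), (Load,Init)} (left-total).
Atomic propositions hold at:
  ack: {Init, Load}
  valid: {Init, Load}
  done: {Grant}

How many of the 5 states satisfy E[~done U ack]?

Sat(~done) = {Recv, Init, Crit, Load}
E[~done U ack]: least fixpoint, start Z0 = Sat(ack) = {Init, Load}, add states in Sat(~done) with some successor in Z. Already a fixed point.
Sat(E[~done U ack]) = {Init, Load}
|Sat(E[~done U ack])| = |{Init, Load}| = 2.

2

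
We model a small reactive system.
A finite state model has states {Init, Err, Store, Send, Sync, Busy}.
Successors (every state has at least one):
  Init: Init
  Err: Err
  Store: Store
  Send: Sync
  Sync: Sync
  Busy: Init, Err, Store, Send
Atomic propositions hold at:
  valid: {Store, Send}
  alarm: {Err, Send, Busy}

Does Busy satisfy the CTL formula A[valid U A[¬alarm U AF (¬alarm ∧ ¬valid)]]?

No

Sat(¬alarm) = {Init, Store, Sync}
Sat(¬valid) = {Init, Err, Sync, Busy}
Sat(¬alarm ∧ ¬valid) = {Init, Sync}
AF (¬alarm ∧ ¬valid): least fixpoint, start Z0 = {Init, Sync}, add states with every successor in Z. Z1 = {Init, Send, Sync}; fixed.
Sat(AF (¬alarm ∧ ¬valid)) = {Init, Send, Sync}
A[¬alarm U AF (¬alarm ∧ ¬valid)]: least fixpoint, start Z0 = Sat(AF (¬alarm ∧ ¬valid)) = {Init, Send, Sync}, add states in Sat(¬alarm) with every successor in Z. Already a fixed point.
Sat(A[¬alarm U AF (¬alarm ∧ ¬valid)]) = {Init, Send, Sync}
A[valid U A[¬alarm U AF (¬alarm ∧ ¬valid)]]: least fixpoint, start Z0 = Sat(A[¬alarm U AF (¬alarm ∧ ¬valid)]) = {Init, Send, Sync}, add states in Sat(valid) with every successor in Z. Already a fixed point.
Sat(A[valid U A[¬alarm U AF (¬alarm ∧ ¬valid)]]) = {Init, Send, Sync}
Busy ∉ Sat(A[valid U A[¬alarm U AF (¬alarm ∧ ¬valid)]]) = {Init, Send, Sync}, so the formula does not hold at Busy.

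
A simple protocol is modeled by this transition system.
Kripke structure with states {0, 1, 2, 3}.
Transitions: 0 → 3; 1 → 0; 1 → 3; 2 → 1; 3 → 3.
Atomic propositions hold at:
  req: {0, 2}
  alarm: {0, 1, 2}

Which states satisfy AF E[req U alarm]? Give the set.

{0, 1, 2}

E[req U alarm]: least fixpoint, start Z0 = Sat(alarm) = {0, 1, 2}, add states in Sat(req) with some successor in Z. Already a fixed point.
Sat(E[req U alarm]) = {0, 1, 2}
AF E[req U alarm]: least fixpoint, start Z0 = {0, 1, 2}, add states with every successor in Z. Already a fixed point.
Sat(AF E[req U alarm]) = {0, 1, 2}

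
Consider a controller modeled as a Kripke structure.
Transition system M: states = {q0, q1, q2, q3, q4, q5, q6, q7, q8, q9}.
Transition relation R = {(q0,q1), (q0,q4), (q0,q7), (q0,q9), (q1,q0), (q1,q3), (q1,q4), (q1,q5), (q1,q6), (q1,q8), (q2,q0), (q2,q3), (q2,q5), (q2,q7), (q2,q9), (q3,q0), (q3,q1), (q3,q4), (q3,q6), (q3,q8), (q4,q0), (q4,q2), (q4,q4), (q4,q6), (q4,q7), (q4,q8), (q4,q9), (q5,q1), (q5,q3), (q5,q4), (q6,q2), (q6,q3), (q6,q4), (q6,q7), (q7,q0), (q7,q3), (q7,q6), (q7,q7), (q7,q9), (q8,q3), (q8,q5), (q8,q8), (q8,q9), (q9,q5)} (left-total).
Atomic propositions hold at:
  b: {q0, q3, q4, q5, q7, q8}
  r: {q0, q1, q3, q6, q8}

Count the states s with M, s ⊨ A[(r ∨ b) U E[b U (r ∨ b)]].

8

Sat(r ∨ b) = {q0, q1, q3, q4, q5, q6, q7, q8}
E[b U (r ∨ b)]: least fixpoint, start Z0 = Sat((r ∨ b)) = {q0, q1, q3, q4, q5, q6, q7, q8}, add states in Sat(b) with some successor in Z. Already a fixed point.
Sat(E[b U (r ∨ b)]) = {q0, q1, q3, q4, q5, q6, q7, q8}
A[(r ∨ b) U E[b U (r ∨ b)]]: least fixpoint, start Z0 = Sat(E[b U (r ∨ b)]) = {q0, q1, q3, q4, q5, q6, q7, q8}, add states in Sat(r ∨ b) with every successor in Z. Already a fixed point.
Sat(A[(r ∨ b) U E[b U (r ∨ b)]]) = {q0, q1, q3, q4, q5, q6, q7, q8}
|Sat(A[(r ∨ b) U E[b U (r ∨ b)]])| = |{q0, q1, q3, q4, q5, q6, q7, q8}| = 8.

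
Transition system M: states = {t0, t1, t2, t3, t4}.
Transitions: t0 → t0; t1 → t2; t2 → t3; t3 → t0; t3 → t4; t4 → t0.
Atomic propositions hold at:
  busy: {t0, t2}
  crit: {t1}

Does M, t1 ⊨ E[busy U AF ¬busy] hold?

Yes

Sat(¬busy) = {t1, t3, t4}
AF ¬busy: least fixpoint, start Z0 = {t1, t3, t4}, add states with every successor in Z. Z1 = {t1, t2, t3, t4}; fixed.
Sat(AF ¬busy) = {t1, t2, t3, t4}
E[busy U AF ¬busy]: least fixpoint, start Z0 = Sat(AF ¬busy) = {t1, t2, t3, t4}, add states in Sat(busy) with some successor in Z. Already a fixed point.
Sat(E[busy U AF ¬busy]) = {t1, t2, t3, t4}
t1 ∈ Sat(E[busy U AF ¬busy]) = {t1, t2, t3, t4}, so the formula holds at t1.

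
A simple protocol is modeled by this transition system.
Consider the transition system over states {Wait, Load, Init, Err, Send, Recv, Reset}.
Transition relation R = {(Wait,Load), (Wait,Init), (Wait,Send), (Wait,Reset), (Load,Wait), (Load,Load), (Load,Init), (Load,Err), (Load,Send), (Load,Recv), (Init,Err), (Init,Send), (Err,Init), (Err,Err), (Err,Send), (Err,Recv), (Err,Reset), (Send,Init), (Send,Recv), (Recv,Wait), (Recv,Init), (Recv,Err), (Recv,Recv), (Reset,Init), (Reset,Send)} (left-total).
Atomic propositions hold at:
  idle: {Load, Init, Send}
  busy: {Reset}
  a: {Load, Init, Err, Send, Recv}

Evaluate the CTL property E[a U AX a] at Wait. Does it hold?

Sat(AX a) = {s : every successor in {Load, Init, Err, Send, Recv}} = {Init, Send, Reset}
E[a U AX a]: least fixpoint, start Z0 = Sat(AX a) = {Init, Send, Reset}, add states in Sat(a) with some successor in Z. Z1 = {Load, Init, Err, Send, Recv, Reset}; fixed.
Sat(E[a U AX a]) = {Load, Init, Err, Send, Recv, Reset}
Wait ∉ Sat(E[a U AX a]) = {Load, Init, Err, Send, Recv, Reset}, so the formula does not hold at Wait.

No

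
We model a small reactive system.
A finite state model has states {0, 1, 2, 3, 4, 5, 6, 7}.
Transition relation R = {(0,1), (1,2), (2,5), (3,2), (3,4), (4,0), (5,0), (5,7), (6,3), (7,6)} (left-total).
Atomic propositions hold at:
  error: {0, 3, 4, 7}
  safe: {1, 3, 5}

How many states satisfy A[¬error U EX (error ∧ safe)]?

Sat(¬error) = {1, 2, 5, 6}
Sat(error ∧ safe) = {3}
Sat(EX (error ∧ safe)) = {s : some successor in {3}} = {6}
A[¬error U EX (error ∧ safe)]: least fixpoint, start Z0 = Sat(EX (error ∧ safe)) = {6}, add states in Sat(¬error) with every successor in Z. Already a fixed point.
Sat(A[¬error U EX (error ∧ safe)]) = {6}
|Sat(A[¬error U EX (error ∧ safe)])| = |{6}| = 1.

1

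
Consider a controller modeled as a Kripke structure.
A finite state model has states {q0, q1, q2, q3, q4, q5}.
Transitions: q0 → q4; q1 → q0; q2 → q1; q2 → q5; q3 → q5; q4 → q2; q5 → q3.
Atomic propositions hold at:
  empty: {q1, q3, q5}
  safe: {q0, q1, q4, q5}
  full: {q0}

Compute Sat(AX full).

Sat(AX full) = {s : every successor in {q0}} = {q1}

{q1}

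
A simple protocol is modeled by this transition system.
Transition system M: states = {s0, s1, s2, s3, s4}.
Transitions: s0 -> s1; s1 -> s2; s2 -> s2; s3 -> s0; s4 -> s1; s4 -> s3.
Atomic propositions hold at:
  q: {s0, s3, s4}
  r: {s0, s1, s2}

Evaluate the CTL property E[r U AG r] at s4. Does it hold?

AG r: greatest fixpoint, start Z0 = {s0, s1, s2}, keep only states in Sat with every successor in Z. Already a fixed point.
Sat(AG r) = {s0, s1, s2}
E[r U AG r]: least fixpoint, start Z0 = Sat(AG r) = {s0, s1, s2}, add states in Sat(r) with some successor in Z. Already a fixed point.
Sat(E[r U AG r]) = {s0, s1, s2}
s4 ∉ Sat(E[r U AG r]) = {s0, s1, s2}, so the formula does not hold at s4.

No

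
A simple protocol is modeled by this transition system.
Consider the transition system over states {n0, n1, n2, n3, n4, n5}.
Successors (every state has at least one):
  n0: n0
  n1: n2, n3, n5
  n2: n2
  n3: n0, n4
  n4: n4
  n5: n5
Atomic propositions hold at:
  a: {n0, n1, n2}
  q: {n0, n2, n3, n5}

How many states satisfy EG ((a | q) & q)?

Sat(a | q) = {n0, n1, n2, n3, n5}
Sat((a | q) & q) = {n0, n2, n3, n5}
EG ((a | q) & q): greatest fixpoint, start Z0 = {n0, n2, n3, n5}, keep only states in Sat with some successor in Z. Already a fixed point.
Sat(EG ((a | q) & q)) = {n0, n2, n3, n5}
|Sat(EG ((a | q) & q))| = |{n0, n2, n3, n5}| = 4.

4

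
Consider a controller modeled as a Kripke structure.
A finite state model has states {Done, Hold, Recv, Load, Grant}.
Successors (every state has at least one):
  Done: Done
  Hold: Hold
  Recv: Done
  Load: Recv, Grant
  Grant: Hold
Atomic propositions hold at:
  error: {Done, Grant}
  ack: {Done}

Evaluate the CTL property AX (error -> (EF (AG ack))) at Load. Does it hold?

AG ack: greatest fixpoint, start Z0 = {Done}, keep only states in Sat with every successor in Z. Already a fixed point.
Sat(AG ack) = {Done}
EF (AG ack): least fixpoint, start Z0 = {Done}, add states with some successor in Z. Z1 = {Done, Recv}; Z2 = {Done, Recv, Load}; fixed.
Sat(EF (AG ack)) = {Done, Recv, Load}
Sat(error -> (EF (AG ack))) = {Done, Hold, Recv, Load}
Sat(AX (error -> (EF (AG ack)))) = {s : every successor in {Done, Hold, Recv, Load}} = {Done, Hold, Recv, Grant}
Load ∉ Sat(AX (error -> (EF (AG ack)))) = {Done, Hold, Recv, Grant}, so the formula does not hold at Load.

No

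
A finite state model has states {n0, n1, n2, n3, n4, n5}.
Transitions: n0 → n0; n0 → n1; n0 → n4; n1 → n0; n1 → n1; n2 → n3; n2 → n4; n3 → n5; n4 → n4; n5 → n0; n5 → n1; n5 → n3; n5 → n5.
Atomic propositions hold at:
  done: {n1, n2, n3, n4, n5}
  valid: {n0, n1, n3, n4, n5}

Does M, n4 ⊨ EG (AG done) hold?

AG done: greatest fixpoint, start Z0 = {n1, n2, n3, n4, n5}, keep only states in Sat with every successor in Z. Z1 = {n2, n3, n4}; Z2 = {n2, n4}; Z3 = {n4}; fixed.
Sat(AG done) = {n4}
EG (AG done): greatest fixpoint, start Z0 = {n4}, keep only states in Sat with some successor in Z. Already a fixed point.
Sat(EG (AG done)) = {n4}
n4 ∈ Sat(EG (AG done)) = {n4}, so the formula holds at n4.

Yes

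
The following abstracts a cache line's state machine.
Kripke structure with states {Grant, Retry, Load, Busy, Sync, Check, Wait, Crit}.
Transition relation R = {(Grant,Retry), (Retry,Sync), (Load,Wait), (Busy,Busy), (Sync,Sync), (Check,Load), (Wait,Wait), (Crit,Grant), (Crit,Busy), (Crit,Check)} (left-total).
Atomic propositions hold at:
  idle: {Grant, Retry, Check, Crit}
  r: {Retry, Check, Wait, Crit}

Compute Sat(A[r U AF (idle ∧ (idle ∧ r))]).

{Grant, Retry, Check, Crit}

Sat(idle ∧ r) = {Retry, Check, Crit}
Sat(idle ∧ (idle ∧ r)) = {Retry, Check, Crit}
AF (idle ∧ (idle ∧ r)): least fixpoint, start Z0 = {Retry, Check, Crit}, add states with every successor in Z. Z1 = {Grant, Retry, Check, Crit}; fixed.
Sat(AF (idle ∧ (idle ∧ r))) = {Grant, Retry, Check, Crit}
A[r U AF (idle ∧ (idle ∧ r))]: least fixpoint, start Z0 = Sat(AF (idle ∧ (idle ∧ r))) = {Grant, Retry, Check, Crit}, add states in Sat(r) with every successor in Z. Already a fixed point.
Sat(A[r U AF (idle ∧ (idle ∧ r))]) = {Grant, Retry, Check, Crit}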